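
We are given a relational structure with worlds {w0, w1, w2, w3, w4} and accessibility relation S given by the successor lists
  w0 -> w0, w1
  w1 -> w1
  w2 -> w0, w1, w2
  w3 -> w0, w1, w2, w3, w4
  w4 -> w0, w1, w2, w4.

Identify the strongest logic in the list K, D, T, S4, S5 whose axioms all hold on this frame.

S4

Serial (axiom D): yes — every world has a successor (e.g. w0 S w0).
Reflexive (axiom T): yes — every world is S-related to itself.
Transitive (axiom 4): yes — every two-step S-path is closed by a direct edge.
Euclidean (axiom 5): no — w2 S w1 and w2 S w0, but not w1 S w0.
So F validates K, D, T, S4; S5 would additionally require S to be Euclidean. The strongest is S4.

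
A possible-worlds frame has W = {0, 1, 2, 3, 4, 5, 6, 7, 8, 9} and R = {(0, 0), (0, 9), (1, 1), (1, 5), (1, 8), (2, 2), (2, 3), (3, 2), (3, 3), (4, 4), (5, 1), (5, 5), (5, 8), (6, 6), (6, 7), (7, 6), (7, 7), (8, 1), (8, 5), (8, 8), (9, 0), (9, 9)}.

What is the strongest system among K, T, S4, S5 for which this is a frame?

Reflexive (axiom T): yes — every world is R-related to itself.
Transitive (axiom 4): yes — every two-step R-path is closed by a direct edge.
Euclidean (axiom 5): yes — any two successors of a common world are R-related.
So F validates K, T, S4, S5. The strongest is S5.

S5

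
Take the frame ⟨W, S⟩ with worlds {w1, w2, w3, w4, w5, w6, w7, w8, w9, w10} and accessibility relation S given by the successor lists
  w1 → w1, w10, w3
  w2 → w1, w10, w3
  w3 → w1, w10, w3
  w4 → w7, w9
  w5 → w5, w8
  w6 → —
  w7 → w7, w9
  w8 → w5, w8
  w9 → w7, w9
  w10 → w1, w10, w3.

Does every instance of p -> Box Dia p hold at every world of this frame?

No

The schema B characterises exactly the symmetric frames.
Symmetric: no — w2 S w1 but not w1 S w2.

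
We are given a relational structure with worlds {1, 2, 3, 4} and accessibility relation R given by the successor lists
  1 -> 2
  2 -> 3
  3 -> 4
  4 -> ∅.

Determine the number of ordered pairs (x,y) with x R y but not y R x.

Enumerating: (1,2), (2,3), (3,4).

3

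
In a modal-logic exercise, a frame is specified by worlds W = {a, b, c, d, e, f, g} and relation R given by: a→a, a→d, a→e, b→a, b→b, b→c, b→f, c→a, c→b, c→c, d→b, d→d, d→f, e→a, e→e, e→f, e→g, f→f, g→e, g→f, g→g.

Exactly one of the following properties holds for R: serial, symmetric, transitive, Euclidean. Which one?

Serial: yes — every world has a successor (e.g. a R a).
Symmetric: no — a R d but not d R a.
Transitive: no — a R d and d R b, but not a R b.
Euclidean: no — a R d and a R e, but not d R e.
Only serial holds.

serial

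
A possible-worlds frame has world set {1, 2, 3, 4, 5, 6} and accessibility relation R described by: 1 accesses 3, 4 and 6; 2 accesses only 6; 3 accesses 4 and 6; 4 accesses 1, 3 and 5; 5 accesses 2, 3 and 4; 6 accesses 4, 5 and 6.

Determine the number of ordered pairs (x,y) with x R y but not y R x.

Enumerating: (1,3), (1,6), (2,6), (3,6), (5,2), (5,3), (6,4), (6,5).

8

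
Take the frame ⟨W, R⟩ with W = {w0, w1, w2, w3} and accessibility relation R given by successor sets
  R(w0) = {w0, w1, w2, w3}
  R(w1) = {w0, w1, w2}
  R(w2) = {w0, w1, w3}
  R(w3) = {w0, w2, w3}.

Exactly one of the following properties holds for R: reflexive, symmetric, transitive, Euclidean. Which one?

symmetric

Reflexive: no — w2 is not related to itself.
Symmetric: yes — every pair in R has its reverse in R.
Transitive: no — w1 R w0 and w0 R w3, but not w1 R w3.
Euclidean: no — w0 R w1 and w0 R w3, but not w1 R w3.
Only symmetric holds.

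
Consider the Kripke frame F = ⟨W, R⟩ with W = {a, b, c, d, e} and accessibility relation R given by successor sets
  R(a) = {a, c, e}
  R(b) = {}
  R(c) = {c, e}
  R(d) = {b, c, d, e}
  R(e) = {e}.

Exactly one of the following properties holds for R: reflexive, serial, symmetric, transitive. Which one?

Reflexive: no — b is not related to itself.
Serial: no — b has no R-successor.
Symmetric: no — a R c but not c R a.
Transitive: yes — every two-step R-path is closed by a direct edge.
Only transitive holds.

transitive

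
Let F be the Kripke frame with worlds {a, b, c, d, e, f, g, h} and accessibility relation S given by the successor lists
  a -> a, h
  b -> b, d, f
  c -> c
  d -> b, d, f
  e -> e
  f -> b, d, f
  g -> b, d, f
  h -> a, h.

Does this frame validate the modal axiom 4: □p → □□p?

The schema 4 characterises exactly the transitive frames.
Transitive: yes — every two-step S-path is closed by a direct edge.

Yes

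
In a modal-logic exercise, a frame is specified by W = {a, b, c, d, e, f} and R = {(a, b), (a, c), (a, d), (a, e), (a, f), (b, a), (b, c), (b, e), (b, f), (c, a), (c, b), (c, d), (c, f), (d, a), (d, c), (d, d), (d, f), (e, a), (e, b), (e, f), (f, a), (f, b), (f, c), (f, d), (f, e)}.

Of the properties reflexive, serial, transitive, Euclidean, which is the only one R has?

serial

Reflexive: no — a is not related to itself.
Serial: yes — every world has a successor (e.g. a R b).
Transitive: no — b R a and a R d, but not b R d.
Euclidean: no — a R b and a R d, but not b R d.
Only serial holds.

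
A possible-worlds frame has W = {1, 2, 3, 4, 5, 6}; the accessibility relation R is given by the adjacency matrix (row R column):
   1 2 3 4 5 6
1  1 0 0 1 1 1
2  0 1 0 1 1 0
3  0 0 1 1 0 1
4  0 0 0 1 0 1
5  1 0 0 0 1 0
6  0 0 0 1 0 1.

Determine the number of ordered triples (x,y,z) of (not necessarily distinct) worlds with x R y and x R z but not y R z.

12

Enumerating: (1,4,1), (1,4,5), (1,5,4), (1,5,6), (1,6,1), (1,6,5), (2,4,2), (2,4,5), (2,5,2), (2,5,4), (3,4,3), (3,6,3).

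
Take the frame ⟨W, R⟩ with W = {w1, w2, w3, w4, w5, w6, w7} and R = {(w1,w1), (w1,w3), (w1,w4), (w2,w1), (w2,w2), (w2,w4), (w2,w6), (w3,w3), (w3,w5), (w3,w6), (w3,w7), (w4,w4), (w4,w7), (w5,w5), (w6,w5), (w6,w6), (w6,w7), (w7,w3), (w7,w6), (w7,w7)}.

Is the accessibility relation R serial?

Serial: yes — every world has a successor (e.g. w1 R w1).

Yes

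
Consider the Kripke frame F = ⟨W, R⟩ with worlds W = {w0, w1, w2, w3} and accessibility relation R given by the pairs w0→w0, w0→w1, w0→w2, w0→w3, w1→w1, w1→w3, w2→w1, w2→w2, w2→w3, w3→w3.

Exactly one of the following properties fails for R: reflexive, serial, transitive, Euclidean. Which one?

Reflexive: yes — every world is R-related to itself.
Serial: yes — every world has a successor (e.g. w0 R w0).
Transitive: yes — every two-step R-path is closed by a direct edge.
Euclidean: no — w0 R w1 and w0 R w2, but not w1 R w2.
Only Euclidean fails.

Euclidean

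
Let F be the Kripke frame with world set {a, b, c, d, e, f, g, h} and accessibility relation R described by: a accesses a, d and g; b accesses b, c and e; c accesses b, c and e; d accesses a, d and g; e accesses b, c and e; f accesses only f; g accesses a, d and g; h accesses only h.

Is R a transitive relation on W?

Transitive: yes — every two-step R-path is closed by a direct edge.

Yes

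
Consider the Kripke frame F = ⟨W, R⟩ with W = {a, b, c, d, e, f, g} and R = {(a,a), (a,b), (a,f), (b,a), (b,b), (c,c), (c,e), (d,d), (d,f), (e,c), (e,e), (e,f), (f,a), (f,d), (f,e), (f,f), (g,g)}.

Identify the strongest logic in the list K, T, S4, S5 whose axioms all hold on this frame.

T

Reflexive (axiom T): yes — every world is R-related to itself.
Transitive (axiom 4): no — a R f and f R d, but not a R d.
Euclidean (axiom 5): no — a R b and a R f, but not b R f.
So F validates K, T; S4 would additionally require R to be transitive. The strongest is T.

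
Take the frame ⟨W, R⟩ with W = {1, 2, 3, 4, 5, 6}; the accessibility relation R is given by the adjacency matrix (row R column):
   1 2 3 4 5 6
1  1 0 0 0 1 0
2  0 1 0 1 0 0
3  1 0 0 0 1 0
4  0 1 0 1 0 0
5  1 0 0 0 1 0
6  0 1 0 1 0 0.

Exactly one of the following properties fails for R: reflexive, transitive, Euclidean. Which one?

reflexive

Reflexive: no — 3 is not related to itself.
Transitive: yes — every two-step R-path is closed by a direct edge.
Euclidean: yes — any two successors of a common world are R-related.
Only reflexive fails.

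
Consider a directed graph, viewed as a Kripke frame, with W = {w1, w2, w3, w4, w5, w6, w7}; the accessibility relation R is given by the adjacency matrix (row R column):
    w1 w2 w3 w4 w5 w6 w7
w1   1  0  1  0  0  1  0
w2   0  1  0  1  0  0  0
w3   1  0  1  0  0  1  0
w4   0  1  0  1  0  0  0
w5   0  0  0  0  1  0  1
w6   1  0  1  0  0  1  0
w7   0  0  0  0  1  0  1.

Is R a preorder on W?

Yes

Reflexive: yes — every world is R-related to itself.
Transitive: yes — every two-step R-path is closed by a direct edge.
So R is a preorder.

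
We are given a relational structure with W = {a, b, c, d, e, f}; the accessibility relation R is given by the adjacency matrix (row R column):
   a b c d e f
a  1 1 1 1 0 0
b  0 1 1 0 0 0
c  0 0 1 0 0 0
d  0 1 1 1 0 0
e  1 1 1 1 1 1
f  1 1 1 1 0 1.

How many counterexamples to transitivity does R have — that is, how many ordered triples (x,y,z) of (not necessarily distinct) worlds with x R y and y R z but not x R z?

R is transitive; there are no such tuples.

0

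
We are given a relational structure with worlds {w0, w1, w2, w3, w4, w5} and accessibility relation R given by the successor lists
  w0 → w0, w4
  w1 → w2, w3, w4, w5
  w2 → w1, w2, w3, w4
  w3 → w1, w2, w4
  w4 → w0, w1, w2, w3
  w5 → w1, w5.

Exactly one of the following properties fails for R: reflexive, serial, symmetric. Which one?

reflexive

Reflexive: no — w1 is not related to itself.
Serial: yes — every world has a successor (e.g. w0 R w0).
Symmetric: yes — every pair in R has its reverse in R.
Only reflexive fails.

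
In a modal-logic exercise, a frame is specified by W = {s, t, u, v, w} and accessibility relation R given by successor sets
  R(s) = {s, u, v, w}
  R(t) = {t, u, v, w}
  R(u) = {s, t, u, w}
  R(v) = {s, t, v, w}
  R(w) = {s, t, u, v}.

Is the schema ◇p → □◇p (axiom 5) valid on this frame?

No

The schema 5 characterises exactly the Euclidean frames.
Euclidean: no — s R u and s R v, but not u R v.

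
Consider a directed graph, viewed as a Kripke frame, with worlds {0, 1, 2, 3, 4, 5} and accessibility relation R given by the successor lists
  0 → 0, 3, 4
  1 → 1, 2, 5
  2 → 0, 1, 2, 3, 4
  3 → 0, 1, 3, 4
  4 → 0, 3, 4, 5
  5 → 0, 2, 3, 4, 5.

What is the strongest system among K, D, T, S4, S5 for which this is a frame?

Serial (axiom D): yes — every world has a successor (e.g. 0 R 0).
Reflexive (axiom T): yes — every world is R-related to itself.
Transitive (axiom 4): no — 0 R 3 and 3 R 1, but not 0 R 1.
Euclidean (axiom 5): no — 1 R 2 and 1 R 5, but not 2 R 5.
So F validates K, D, T; S4 would additionally require R to be transitive. The strongest is T.

T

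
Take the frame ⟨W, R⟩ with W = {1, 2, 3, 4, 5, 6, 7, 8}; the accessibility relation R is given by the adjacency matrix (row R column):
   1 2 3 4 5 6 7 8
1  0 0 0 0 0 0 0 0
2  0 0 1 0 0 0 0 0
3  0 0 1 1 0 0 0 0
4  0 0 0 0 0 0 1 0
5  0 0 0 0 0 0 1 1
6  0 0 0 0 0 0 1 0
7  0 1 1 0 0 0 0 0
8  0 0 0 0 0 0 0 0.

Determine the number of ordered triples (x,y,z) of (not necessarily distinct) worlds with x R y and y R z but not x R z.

9

Enumerating: (2,3,4), (3,4,7), (4,7,2), (4,7,3), (5,7,2), (5,7,3), (6,7,2), (6,7,3), (7,3,4).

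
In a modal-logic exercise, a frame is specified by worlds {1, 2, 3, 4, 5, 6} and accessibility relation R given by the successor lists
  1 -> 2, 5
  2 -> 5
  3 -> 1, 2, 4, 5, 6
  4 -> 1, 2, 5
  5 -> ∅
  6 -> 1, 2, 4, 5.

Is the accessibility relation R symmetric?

No

Symmetric: no — 1 R 2 but not 2 R 1.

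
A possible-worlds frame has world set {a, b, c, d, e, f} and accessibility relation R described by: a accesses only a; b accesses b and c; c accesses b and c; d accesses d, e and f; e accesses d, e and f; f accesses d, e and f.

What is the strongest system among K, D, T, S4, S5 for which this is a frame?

S5

Serial (axiom D): yes — every world has a successor (e.g. a R a).
Reflexive (axiom T): yes — every world is R-related to itself.
Transitive (axiom 4): yes — every two-step R-path is closed by a direct edge.
Euclidean (axiom 5): yes — any two successors of a common world are R-related.
So F validates K, D, T, S4, S5. The strongest is S5.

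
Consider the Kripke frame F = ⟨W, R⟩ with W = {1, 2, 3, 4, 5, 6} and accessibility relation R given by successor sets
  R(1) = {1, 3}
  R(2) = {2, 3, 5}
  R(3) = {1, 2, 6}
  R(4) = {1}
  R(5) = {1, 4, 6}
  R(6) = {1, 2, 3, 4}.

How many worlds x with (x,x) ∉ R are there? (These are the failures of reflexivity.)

4

Enumerating: 3, 4, 5, 6.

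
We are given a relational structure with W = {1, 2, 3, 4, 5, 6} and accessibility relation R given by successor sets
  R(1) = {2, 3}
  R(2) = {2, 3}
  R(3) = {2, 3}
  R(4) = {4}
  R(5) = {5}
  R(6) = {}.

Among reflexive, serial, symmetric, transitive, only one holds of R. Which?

Reflexive: no — 1 is not related to itself.
Serial: no — 6 has no R-successor.
Symmetric: no — 1 R 2 but not 2 R 1.
Transitive: yes — every two-step R-path is closed by a direct edge.
Only transitive holds.

transitive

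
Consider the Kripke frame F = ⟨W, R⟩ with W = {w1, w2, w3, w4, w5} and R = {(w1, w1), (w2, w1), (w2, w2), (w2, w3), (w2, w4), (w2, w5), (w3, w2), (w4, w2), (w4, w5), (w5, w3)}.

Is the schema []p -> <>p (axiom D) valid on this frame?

The schema D characterises exactly the serial frames.
Serial: yes — every world has a successor (e.g. w1 R w1).

Yes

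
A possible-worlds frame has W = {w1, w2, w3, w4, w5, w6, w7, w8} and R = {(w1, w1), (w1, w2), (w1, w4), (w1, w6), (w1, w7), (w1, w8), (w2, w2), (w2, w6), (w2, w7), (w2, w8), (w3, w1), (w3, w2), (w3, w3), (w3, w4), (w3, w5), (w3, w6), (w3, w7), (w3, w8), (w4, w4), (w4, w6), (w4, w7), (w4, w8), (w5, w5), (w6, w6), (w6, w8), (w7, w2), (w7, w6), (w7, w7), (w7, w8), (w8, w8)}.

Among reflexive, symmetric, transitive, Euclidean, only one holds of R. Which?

Reflexive: yes — every world is R-related to itself.
Symmetric: no — w1 R w2 but not w2 R w1.
Transitive: no — w4 R w7 and w7 R w2, but not w4 R w2.
Euclidean: no — w1 R w2 and w1 R w4, but not w2 R w4.
Only reflexive holds.

reflexive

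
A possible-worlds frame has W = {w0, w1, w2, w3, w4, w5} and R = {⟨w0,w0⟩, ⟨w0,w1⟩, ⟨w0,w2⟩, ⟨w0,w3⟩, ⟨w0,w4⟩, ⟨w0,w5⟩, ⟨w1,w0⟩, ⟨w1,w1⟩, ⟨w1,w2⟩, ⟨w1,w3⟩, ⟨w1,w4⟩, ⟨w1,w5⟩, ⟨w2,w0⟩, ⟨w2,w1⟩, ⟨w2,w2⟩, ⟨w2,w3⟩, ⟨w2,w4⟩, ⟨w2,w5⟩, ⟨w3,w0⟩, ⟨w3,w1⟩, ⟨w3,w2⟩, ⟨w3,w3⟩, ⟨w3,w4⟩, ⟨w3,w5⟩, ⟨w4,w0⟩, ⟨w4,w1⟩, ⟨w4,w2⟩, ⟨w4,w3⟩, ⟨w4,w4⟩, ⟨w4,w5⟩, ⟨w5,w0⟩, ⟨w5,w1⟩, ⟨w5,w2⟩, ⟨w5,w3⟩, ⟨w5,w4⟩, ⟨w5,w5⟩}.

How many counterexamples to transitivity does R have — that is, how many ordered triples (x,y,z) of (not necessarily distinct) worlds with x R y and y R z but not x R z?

0

R is transitive; there are no such tuples.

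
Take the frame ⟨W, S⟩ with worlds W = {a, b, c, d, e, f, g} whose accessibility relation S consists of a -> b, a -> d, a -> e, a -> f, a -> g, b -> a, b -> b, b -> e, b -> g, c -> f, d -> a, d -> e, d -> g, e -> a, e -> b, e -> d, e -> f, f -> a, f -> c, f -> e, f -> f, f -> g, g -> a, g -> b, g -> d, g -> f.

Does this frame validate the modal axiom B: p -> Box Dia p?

By correspondence theory, B is valid on a frame iff S is symmetric.
Symmetric: yes — every pair in S has its reverse in S.

Yes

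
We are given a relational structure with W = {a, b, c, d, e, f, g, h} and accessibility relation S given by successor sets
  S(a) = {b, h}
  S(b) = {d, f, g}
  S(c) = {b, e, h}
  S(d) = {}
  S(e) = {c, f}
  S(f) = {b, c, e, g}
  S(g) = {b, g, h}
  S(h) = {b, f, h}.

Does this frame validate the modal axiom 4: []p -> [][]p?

No

By correspondence theory, 4 is valid on a frame iff S is transitive.
Transitive: no — a S b and b S d, but not a S d.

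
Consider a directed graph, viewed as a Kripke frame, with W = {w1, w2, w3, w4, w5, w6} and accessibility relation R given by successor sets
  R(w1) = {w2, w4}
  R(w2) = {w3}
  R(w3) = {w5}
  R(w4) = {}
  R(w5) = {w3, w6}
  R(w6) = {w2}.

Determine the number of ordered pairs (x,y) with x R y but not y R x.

Enumerating: (w1,w2), (w1,w4), (w2,w3), (w5,w6), (w6,w2).

5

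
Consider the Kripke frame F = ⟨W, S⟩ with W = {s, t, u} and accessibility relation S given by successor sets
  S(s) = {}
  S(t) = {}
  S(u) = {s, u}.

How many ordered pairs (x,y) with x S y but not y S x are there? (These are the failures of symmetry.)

1

Enumerating: (u,s).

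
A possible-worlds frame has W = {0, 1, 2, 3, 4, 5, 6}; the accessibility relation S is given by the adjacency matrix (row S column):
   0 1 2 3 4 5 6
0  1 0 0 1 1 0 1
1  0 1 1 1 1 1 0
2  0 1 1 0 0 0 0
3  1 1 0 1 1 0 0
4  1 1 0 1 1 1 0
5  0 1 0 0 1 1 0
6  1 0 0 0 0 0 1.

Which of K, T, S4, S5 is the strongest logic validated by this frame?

T

Reflexive (axiom T): yes — every world is S-related to itself.
Transitive (axiom 4): no — 0 S 3 and 3 S 1, but not 0 S 1.
Euclidean (axiom 5): no — 0 S 3 and 0 S 6, but not 3 S 6.
So F validates K, T; S4 would additionally require S to be transitive. The strongest is T.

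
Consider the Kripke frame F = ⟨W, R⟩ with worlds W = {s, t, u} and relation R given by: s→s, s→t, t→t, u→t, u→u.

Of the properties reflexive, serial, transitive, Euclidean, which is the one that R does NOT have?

Reflexive: yes — every world is R-related to itself.
Serial: yes — every world has a successor (e.g. s R s).
Transitive: yes — every two-step R-path is closed by a direct edge.
Euclidean: no — s R t and s R s, but not t R s.
Only Euclidean fails.

Euclidean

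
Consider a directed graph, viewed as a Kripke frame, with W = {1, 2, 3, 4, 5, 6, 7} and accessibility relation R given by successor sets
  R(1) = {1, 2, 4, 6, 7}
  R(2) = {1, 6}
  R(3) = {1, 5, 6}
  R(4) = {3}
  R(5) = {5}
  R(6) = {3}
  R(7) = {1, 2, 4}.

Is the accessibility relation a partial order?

No

Reflexive: no — 2 is not related to itself.
Transitive: no — 1 R 4 and 4 R 3, but not 1 R 3.
Antisymmetric: no — 1 R 2 and 2 R 1 with 1 ≠ 2.
So R is not a partial order.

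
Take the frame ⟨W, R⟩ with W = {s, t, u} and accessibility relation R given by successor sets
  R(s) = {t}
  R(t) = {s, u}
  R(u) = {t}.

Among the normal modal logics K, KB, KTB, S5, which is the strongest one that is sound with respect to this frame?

Symmetric (axiom B): yes — every pair in R has its reverse in R.
Reflexive (axiom T): no — s is not related to itself.
Euclidean (axiom 5): no — t R s and t R u, but not s R u.
So F validates K, KB; KTB would additionally require R to be reflexive. The strongest is KB.

KB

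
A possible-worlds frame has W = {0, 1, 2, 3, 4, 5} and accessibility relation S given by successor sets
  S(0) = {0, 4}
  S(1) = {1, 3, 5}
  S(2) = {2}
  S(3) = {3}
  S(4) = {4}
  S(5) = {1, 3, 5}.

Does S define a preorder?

Reflexive: yes — every world is S-related to itself.
Transitive: yes — every two-step S-path is closed by a direct edge.
So S is a preorder.

Yes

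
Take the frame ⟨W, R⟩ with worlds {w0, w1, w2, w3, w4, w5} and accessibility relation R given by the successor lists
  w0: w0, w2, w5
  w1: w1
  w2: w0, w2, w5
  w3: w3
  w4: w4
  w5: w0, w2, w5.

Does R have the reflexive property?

Yes

Reflexive: yes — every world is R-related to itself.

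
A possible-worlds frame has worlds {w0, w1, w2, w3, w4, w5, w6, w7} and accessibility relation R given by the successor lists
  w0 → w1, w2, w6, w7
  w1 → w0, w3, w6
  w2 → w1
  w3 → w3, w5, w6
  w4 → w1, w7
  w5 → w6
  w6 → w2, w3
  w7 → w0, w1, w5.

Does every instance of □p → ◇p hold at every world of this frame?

Axiom D corresponds to the accessibility relation being serial.
Serial: yes — every world has a successor (e.g. w0 R w1).

Yes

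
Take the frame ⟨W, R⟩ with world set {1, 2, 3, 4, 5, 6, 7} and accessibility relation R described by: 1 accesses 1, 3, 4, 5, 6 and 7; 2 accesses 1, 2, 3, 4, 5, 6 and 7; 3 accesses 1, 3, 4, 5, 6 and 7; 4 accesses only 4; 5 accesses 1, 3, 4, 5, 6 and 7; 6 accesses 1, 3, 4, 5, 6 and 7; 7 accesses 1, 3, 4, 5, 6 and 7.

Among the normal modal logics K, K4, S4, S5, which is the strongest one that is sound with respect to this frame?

S4

Transitive (axiom 4): yes — every two-step R-path is closed by a direct edge.
Reflexive (axiom T): yes — every world is R-related to itself.
Euclidean (axiom 5): no — 1 R 4 and 1 R 3, but not 4 R 3.
So F validates K, K4, S4; S5 would additionally require R to be Euclidean. The strongest is S4.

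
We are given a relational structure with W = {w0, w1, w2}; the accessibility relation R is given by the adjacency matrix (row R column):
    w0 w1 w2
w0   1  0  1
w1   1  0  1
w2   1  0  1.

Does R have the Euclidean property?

Euclidean: yes — any two successors of a common world are R-related.

Yes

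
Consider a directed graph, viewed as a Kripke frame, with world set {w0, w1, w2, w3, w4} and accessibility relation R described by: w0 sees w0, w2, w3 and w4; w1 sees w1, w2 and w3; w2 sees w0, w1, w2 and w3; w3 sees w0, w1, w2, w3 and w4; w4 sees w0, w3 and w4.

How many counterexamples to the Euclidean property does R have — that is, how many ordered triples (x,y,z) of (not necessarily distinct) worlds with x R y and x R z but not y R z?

10

Enumerating: (w0,w2,w4), (w0,w4,w2), (w2,w0,w1), (w2,w1,w0), (w3,w0,w1), (w3,w1,w0), (w3,w1,w4), (w3,w2,w4), (w3,w4,w1), (w3,w4,w2).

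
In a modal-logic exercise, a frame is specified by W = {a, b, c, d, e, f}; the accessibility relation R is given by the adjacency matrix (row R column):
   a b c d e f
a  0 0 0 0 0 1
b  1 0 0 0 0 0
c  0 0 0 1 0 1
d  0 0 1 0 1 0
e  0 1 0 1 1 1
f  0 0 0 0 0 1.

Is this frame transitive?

No

Transitive: no — b R a and a R f, but not b R f.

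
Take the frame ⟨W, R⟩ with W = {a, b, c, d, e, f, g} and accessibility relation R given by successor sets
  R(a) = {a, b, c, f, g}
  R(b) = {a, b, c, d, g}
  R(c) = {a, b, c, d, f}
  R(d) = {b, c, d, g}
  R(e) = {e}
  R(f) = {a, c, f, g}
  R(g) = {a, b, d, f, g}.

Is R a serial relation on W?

Serial: yes — every world has a successor (e.g. a R a).

Yes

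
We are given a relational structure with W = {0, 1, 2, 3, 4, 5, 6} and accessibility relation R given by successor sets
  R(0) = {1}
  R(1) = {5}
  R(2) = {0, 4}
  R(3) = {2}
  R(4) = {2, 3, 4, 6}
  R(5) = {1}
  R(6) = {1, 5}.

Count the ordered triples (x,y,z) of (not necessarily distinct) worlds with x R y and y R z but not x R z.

12

Enumerating: (0,1,5), (1,5,1), (2,0,1), (2,4,2), (2,4,3), (2,4,6), (3,2,0), (3,2,4), (4,2,0), (4,6,1), (4,6,5), (5,1,5).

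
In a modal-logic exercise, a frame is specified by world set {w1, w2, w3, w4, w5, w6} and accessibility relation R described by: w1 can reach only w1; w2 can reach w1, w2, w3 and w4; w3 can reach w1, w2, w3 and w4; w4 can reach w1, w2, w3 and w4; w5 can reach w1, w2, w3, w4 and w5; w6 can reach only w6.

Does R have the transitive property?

Yes

Transitive: yes — every two-step R-path is closed by a direct edge.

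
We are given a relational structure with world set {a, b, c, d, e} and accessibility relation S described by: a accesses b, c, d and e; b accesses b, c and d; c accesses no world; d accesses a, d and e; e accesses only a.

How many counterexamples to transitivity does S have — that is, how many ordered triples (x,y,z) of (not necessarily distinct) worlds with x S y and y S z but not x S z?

10

Enumerating: (a,d,a), (a,e,a), (b,d,a), (b,d,e), (d,a,b), (d,a,c), (e,a,b), (e,a,c), (e,a,d), (e,a,e).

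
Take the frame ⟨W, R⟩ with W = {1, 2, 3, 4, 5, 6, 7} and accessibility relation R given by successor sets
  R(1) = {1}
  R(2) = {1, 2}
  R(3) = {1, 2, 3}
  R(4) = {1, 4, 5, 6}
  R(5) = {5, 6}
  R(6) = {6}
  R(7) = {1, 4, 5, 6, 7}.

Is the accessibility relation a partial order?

Yes

Reflexive: yes — every world is R-related to itself.
Transitive: yes — every two-step R-path is closed by a direct edge.
Antisymmetric: yes — no distinct pair is related both ways.
So R is a partial order.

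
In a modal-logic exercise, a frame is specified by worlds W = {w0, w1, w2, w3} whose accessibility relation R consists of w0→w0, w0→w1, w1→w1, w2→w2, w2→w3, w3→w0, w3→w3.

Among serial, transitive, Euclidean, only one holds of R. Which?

serial

Serial: yes — every world has a successor (e.g. w0 R w0).
Transitive: no — w2 R w3 and w3 R w0, but not w2 R w0.
Euclidean: no — w0 R w1 and w0 R w0, but not w1 R w0.
Only serial holds.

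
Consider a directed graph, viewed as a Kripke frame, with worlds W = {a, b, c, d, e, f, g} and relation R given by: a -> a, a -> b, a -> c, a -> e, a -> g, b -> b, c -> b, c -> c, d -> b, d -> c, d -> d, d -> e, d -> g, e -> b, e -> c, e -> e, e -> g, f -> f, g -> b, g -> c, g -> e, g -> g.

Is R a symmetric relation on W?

Symmetric: no — a R b but not b R a.

No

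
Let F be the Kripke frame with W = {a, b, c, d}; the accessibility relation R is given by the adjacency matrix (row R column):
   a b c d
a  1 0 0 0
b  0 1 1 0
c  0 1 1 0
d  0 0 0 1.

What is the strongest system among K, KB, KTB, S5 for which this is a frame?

Symmetric (axiom B): yes — every pair in R has its reverse in R.
Reflexive (axiom T): yes — every world is R-related to itself.
Euclidean (axiom 5): yes — any two successors of a common world are R-related.
So F validates K, KB, KTB, S5. The strongest is S5.

S5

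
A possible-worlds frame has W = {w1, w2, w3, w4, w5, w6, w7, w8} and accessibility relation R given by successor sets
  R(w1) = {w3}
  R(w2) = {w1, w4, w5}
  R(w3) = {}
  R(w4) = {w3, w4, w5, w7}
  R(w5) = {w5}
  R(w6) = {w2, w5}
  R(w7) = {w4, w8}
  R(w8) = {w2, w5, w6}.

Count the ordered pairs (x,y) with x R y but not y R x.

12

Enumerating: (w1,w3), (w2,w1), (w2,w4), (w2,w5), (w4,w3), (w4,w5), (w6,w2), (w6,w5), (w7,w8), (w8,w2), (w8,w5), (w8,w6).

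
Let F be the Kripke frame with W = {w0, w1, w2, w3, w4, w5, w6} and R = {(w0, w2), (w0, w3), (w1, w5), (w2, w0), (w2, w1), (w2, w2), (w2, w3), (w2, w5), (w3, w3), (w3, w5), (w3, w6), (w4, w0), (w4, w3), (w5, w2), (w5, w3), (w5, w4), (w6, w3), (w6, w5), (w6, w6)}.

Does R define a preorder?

Reflexive: no — w0 is not related to itself.
Transitive: no — w0 R w2 and w2 R w1, but not w0 R w1.
So R is not a preorder.

No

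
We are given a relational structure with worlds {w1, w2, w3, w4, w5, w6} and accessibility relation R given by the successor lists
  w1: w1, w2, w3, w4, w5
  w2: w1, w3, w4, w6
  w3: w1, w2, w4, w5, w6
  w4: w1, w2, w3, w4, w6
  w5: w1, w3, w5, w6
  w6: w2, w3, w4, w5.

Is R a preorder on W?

Reflexive: no — w2 is not related to itself.
Transitive: no — w1 R w2 and w2 R w6, but not w1 R w6.
So R is not a preorder.

No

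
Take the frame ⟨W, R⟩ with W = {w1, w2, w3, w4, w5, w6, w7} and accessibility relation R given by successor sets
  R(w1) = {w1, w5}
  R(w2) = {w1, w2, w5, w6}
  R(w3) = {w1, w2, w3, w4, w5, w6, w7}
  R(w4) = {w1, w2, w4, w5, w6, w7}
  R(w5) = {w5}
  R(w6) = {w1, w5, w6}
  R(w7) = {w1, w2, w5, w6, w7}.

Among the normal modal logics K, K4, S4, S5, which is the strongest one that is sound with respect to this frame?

Transitive (axiom 4): yes — every two-step R-path is closed by a direct edge.
Reflexive (axiom T): yes — every world is R-related to itself.
Euclidean (axiom 5): no — w2 R w1 and w2 R w6, but not w1 R w6.
So F validates K, K4, S4; S5 would additionally require R to be Euclidean. The strongest is S4.

S4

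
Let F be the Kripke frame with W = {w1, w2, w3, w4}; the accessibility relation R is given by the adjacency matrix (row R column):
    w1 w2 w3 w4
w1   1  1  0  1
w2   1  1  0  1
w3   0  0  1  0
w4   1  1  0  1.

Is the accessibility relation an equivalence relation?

Yes

Reflexive: yes — every world is R-related to itself.
Symmetric: yes — every pair in R has its reverse in R.
Transitive: yes — every two-step R-path is closed by a direct edge.
So R is an equivalence relation.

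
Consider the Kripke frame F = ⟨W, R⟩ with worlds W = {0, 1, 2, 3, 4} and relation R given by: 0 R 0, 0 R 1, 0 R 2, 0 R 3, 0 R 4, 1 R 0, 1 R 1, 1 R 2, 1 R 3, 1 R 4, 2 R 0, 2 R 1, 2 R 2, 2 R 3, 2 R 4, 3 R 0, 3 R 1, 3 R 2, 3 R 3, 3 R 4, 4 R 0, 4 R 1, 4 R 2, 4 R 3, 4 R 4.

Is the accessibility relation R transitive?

Transitive: yes — every two-step R-path is closed by a direct edge.

Yes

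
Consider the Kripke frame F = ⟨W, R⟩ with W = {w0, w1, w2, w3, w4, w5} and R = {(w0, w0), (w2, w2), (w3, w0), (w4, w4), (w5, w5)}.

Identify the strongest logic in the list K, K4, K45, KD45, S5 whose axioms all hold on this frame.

Transitive (axiom 4): yes — every two-step R-path is closed by a direct edge.
Euclidean (axiom 5): yes — any two successors of a common world are R-related.
Serial (axiom D): no — w1 has no R-successor.
Reflexive (axiom T): no — w1 is not related to itself.
So F validates K, K4, K45; KD45 would additionally require R to be serial. The strongest is K45.

K45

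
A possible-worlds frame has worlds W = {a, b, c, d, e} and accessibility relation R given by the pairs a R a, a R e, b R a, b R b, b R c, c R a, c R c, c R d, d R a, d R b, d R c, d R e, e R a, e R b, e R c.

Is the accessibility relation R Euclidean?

Euclidean: no — b R a and b R c, but not a R c.

No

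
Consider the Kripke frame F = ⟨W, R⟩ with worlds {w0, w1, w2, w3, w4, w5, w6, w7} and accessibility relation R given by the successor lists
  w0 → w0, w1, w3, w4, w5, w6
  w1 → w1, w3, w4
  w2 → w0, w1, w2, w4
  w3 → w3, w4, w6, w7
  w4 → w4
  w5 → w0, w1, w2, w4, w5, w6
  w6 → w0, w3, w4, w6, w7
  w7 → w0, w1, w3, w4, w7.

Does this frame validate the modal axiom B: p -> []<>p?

No

By correspondence theory, B is valid on a frame iff R is symmetric.
Symmetric: no — w0 R w1 but not w1 R w0.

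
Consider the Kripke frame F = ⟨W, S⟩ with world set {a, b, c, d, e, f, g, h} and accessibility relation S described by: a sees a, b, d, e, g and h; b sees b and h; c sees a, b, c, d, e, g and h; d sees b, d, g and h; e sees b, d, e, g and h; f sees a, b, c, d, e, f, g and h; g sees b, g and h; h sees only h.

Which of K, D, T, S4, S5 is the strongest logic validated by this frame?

S4

Serial (axiom D): yes — every world has a successor (e.g. a S a).
Reflexive (axiom T): yes — every world is S-related to itself.
Transitive (axiom 4): yes — every two-step S-path is closed by a direct edge.
Euclidean (axiom 5): no — a S b and a S d, but not b S d.
So F validates K, D, T, S4; S5 would additionally require S to be Euclidean. The strongest is S4.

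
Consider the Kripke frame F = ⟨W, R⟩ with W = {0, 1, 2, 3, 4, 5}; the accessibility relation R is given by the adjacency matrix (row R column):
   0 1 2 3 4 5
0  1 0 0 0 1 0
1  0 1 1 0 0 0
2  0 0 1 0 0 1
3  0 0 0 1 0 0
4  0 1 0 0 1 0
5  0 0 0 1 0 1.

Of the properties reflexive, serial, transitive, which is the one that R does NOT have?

Reflexive: yes — every world is R-related to itself.
Serial: yes — every world has a successor (e.g. 0 R 0).
Transitive: no — 0 R 4 and 4 R 1, but not 0 R 1.
Only transitive fails.

transitive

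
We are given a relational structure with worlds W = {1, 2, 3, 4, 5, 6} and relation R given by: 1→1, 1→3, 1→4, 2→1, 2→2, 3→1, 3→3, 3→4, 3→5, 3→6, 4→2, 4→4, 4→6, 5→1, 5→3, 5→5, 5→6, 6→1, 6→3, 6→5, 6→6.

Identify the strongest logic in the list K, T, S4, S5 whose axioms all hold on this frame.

T

Reflexive (axiom T): yes — every world is R-related to itself.
Transitive (axiom 4): no — 1 R 3 and 3 R 5, but not 1 R 5.
Euclidean (axiom 5): no — 1 R 4 and 1 R 3, but not 4 R 3.
So F validates K, T; S4 would additionally require R to be transitive. The strongest is T.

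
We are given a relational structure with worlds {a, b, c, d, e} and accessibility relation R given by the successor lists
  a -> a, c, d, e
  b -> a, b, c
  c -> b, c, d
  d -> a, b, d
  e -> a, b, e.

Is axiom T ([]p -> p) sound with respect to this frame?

Yes

The schema T characterises exactly the reflexive frames.
Reflexive: yes — every world is R-related to itself.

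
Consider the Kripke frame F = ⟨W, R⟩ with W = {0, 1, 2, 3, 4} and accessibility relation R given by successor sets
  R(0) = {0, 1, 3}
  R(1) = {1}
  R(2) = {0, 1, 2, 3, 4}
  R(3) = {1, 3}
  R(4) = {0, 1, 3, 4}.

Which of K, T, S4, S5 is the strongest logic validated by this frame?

Reflexive (axiom T): yes — every world is R-related to itself.
Transitive (axiom 4): yes — every two-step R-path is closed by a direct edge.
Euclidean (axiom 5): no — 0 R 1 and 0 R 3, but not 1 R 3.
So F validates K, T, S4; S5 would additionally require R to be Euclidean. The strongest is S4.

S4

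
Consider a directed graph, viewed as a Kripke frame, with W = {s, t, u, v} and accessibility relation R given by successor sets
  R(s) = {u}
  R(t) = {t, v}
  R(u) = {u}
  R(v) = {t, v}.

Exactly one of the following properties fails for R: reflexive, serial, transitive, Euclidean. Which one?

Reflexive: no — s is not related to itself.
Serial: yes — every world has a successor (e.g. s R u).
Transitive: yes — every two-step R-path is closed by a direct edge.
Euclidean: yes — any two successors of a common world are R-related.
Only reflexive fails.

reflexive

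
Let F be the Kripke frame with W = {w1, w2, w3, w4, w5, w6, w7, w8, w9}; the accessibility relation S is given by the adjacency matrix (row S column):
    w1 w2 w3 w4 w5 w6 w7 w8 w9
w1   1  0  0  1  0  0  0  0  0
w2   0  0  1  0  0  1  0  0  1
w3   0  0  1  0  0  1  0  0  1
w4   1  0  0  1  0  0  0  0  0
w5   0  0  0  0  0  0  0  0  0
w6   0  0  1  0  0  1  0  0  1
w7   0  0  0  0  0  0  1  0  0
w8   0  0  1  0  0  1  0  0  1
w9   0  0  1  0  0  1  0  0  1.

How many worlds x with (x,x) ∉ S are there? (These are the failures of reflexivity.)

Enumerating: w2, w5, w8.

3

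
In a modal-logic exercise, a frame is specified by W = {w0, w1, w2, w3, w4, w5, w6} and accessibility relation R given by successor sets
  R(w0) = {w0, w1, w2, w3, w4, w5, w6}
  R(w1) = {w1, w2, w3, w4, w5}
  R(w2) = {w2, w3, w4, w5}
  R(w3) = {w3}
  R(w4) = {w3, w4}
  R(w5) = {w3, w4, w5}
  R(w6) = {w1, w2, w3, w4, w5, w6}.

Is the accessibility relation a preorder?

Reflexive: yes — every world is R-related to itself.
Transitive: yes — every two-step R-path is closed by a direct edge.
So R is a preorder.

Yes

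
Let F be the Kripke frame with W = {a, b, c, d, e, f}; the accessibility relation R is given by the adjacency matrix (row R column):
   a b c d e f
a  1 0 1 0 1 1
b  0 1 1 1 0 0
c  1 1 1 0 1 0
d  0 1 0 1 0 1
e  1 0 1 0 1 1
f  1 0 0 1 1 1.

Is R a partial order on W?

Reflexive: yes — every world is R-related to itself.
Transitive: no — a R c and c R b, but not a R b.
Antisymmetric: no — a R c and c R a with a ≠ c.
So R is not a partial order.

No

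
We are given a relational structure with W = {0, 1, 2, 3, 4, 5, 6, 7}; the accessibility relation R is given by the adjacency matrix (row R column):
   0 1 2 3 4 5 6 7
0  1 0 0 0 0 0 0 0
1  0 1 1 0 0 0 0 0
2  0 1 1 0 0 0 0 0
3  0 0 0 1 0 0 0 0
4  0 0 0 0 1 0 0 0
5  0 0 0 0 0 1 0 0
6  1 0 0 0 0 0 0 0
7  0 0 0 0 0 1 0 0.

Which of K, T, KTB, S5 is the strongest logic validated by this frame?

K

Reflexive (axiom T): no — 6 is not related to itself.
Symmetric (axiom B): no — 6 R 0 but not 0 R 6.
Euclidean (axiom 5): yes — any two successors of a common world are R-related.
So F validates K; T would additionally require R to be reflexive. The strongest is K.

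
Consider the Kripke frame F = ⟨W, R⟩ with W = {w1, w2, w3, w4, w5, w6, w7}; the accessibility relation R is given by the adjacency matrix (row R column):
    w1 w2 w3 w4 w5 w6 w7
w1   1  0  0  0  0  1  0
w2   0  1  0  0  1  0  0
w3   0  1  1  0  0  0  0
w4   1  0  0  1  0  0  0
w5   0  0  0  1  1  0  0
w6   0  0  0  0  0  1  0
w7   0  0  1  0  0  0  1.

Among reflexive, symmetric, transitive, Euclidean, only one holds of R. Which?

Reflexive: yes — every world is R-related to itself.
Symmetric: no — w1 R w6 but not w6 R w1.
Transitive: no — w2 R w5 and w5 R w4, but not w2 R w4.
Euclidean: no — w1 R w6 and w1 R w1, but not w6 R w1.
Only reflexive holds.

reflexive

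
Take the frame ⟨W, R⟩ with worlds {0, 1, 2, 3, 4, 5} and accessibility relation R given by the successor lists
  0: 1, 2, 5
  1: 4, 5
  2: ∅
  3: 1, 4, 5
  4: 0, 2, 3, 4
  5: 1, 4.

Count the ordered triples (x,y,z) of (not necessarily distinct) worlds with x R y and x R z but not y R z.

Enumerating: (0,1,1), (0,1,2), (0,2,1), (0,2,2), (0,2,5), (0,5,2), (0,5,5), (1,4,5), (1,5,5), (3,1,1), (3,4,1), (3,4,5), … and 13 more.
Total: 25.

25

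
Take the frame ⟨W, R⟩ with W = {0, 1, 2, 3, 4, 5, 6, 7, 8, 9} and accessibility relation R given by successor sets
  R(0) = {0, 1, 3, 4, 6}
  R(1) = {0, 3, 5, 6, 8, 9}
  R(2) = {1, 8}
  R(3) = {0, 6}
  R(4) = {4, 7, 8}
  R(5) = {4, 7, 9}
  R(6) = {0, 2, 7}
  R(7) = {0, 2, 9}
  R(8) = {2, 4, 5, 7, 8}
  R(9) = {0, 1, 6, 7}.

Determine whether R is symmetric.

Symmetric: no — 0 R 4 but not 4 R 0.

No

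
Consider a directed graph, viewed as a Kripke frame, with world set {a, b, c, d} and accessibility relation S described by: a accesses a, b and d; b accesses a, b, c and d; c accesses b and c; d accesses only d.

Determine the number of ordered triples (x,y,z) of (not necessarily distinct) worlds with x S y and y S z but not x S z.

3

Enumerating: (a,b,c), (c,b,a), (c,b,d).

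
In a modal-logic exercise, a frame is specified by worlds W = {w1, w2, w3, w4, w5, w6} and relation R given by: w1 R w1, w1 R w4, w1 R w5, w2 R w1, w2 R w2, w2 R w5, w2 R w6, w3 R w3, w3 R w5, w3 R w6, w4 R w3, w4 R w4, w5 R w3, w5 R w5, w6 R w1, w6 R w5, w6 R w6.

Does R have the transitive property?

Transitive: no — w1 R w4 and w4 R w3, but not w1 R w3.

No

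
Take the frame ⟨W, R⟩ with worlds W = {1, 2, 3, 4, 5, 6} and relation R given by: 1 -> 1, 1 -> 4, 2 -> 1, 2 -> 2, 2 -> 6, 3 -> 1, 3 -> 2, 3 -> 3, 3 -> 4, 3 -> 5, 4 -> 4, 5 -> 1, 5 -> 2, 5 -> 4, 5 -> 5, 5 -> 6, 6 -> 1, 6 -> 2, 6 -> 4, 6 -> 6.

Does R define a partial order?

Reflexive: yes — every world is R-related to itself.
Transitive: no — 2 R 1 and 1 R 4, but not 2 R 4.
Antisymmetric: no — 2 R 6 and 6 R 2 with 2 ≠ 6.
So R is not a partial order.

No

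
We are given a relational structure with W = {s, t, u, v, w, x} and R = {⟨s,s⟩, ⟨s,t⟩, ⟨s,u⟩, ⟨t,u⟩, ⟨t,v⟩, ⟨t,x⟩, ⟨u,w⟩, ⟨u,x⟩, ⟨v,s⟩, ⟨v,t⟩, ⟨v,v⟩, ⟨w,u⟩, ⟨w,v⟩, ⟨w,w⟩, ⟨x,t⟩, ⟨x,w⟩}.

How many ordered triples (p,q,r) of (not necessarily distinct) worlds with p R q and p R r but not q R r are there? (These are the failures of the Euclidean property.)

Enumerating: (s,t,s), (s,t,t), (s,u,s), (s,u,t), (s,u,u), (t,u,u), (t,u,v), (t,v,u), (t,v,x), (t,x,u), (t,x,v), (t,x,x), … and 12 more.
Total: 24.

24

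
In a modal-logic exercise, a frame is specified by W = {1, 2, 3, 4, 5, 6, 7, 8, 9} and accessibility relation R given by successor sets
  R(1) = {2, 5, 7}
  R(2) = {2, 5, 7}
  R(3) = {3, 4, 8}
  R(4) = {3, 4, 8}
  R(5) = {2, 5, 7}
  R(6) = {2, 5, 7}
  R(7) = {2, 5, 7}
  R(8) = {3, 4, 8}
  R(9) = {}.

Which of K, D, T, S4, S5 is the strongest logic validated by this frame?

Serial (axiom D): no — 9 has no R-successor.
Reflexive (axiom T): no — 1 is not related to itself.
Transitive (axiom 4): yes — every two-step R-path is closed by a direct edge.
Euclidean (axiom 5): yes — any two successors of a common world are R-related.
So F validates K; D would additionally require R to be serial. The strongest is K.

K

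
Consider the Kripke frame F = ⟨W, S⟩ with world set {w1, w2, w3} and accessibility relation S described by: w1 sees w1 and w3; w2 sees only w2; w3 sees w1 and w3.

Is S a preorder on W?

Reflexive: yes — every world is S-related to itself.
Transitive: yes — every two-step S-path is closed by a direct edge.
So S is a preorder.

Yes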